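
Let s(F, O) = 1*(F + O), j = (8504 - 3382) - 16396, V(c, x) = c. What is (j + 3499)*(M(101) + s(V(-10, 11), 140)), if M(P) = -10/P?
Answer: -102008000/101 ≈ -1.0100e+6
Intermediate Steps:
j = -11274 (j = 5122 - 16396 = -11274)
s(F, O) = F + O
(j + 3499)*(M(101) + s(V(-10, 11), 140)) = (-11274 + 3499)*(-10/101 + (-10 + 140)) = -7775*(-10*1/101 + 130) = -7775*(-10/101 + 130) = -7775*13120/101 = -102008000/101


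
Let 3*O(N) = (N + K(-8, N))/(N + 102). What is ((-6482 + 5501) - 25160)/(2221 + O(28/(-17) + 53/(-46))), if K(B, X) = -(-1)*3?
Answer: -6083664225/516882382 ≈ -11.770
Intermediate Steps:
K(B, X) = 3 (K(B, X) = -1*(-3) = 3)
O(N) = (3 + N)/(3*(102 + N)) (O(N) = ((N + 3)/(N + 102))/3 = ((3 + N)/(102 + N))/3 = (3 + N)/(3*(102 + N)))
((-6482 + 5501) - 25160)/(2221 + O(28/(-17) + 53/(-46))) = ((-6482 + 5501) - 25160)/(2221 + (3 + (28/(-17) + 53/(-46)))/(3*(102 + (28/(-17) + 53/(-46))))) = (-981 - 25160)/(2221 + (3 + (28*(-1/17) + 53*(-1/46)))/(3*(102 + (28*(-1/17) + 53*(-1/46))))) = -26141/(2221 + (3 + (-28/17 - 53/46))/(3*(102 + (-28/17 - 53/46)))) = -26141/(2221 + (3 - 2189/782)/(3*(102 - 2189/782))) = -26141/(2221 + (⅓)*(157/782)/(77575/782)) = -26141/(2221 + (⅓)*(782/77575)*(157/782)) = -26141/(2221 + 157/232725) = -26141/516882382/232725 = -26141*232725/516882382 = -6083664225/516882382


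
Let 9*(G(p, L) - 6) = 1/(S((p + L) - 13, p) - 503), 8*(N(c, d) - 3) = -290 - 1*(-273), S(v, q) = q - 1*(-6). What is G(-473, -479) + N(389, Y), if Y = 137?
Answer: 240071/34920 ≈ 6.8749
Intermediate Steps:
S(v, q) = 6 + q (S(v, q) = q + 6 = 6 + q)
N(c, d) = 7/8 (N(c, d) = 3 + (-290 - 1*(-273))/8 = 3 + (-290 + 273)/8 = 3 + (⅛)*(-17) = 3 - 17/8 = 7/8)
G(p, L) = 6 + 1/(9*(-497 + p)) (G(p, L) = 6 + 1/(9*((6 + p) - 503)) = 6 + 1/(9*(-497 + p)))
G(-473, -479) + N(389, Y) = (-26837 + 54*(-473))/(9*(-497 - 473)) + 7/8 = (⅑)*(-26837 - 25542)/(-970) + 7/8 = (⅑)*(-1/970)*(-52379) + 7/8 = 52379/8730 + 7/8 = 240071/34920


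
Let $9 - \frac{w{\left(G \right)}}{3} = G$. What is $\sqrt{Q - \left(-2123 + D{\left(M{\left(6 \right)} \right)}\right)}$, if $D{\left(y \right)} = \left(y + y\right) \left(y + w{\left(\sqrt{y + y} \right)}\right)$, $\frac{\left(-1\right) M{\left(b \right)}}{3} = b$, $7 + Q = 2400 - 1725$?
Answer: $\sqrt{3115 - 648 i} \approx 56.11 - 5.7744 i$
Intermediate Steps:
$Q = 668$ ($Q = -7 + \left(2400 - 1725\right) = -7 + 675 = 668$)
$w{\left(G \right)} = 27 - 3 G$
$M{\left(b \right)} = - 3 b$
$D{\left(y \right)} = 2 y \left(27 + y - 3 \sqrt{2} \sqrt{y}\right)$ ($D{\left(y \right)} = \left(y + y\right) \left(y - \left(-27 + 3 \sqrt{y + y}\right)\right) = 2 y \left(y - \left(-27 + 3 \sqrt{2 y}\right)\right) = 2 y \left(y - \left(-27 + 3 \sqrt{2} \sqrt{y}\right)\right) = 2 y \left(27 + y - 3 \sqrt{2} \sqrt{y}\right)$)
$\sqrt{Q - \left(-2123 + D{\left(M{\left(6 \right)} \right)}\right)} = \sqrt{668 + \left(2123 - 2 \left(\left(-3\right) 6\right) \left(27 - 18 - 3 \sqrt{2} \sqrt{\left(-3\right) 6}\right)\right)} = \sqrt{668 + \left(2123 - 2 \left(-18\right) \left(27 - 18 - 3 \sqrt{2} \sqrt{-18}\right)\right)} = \sqrt{668 + \left(2123 - 2 \left(-18\right) \left(27 - 18 - 3 \sqrt{2} \cdot 3 i \sqrt{2}\right)\right)} = \sqrt{668 + \left(2123 - 2 \left(-18\right) \left(27 - 18 - 18 i\right)\right)} = \sqrt{668 + \left(2123 - 2 \left(-18\right) \left(9 - 18 i\right)\right)} = \sqrt{668 + \left(2123 - \left(-324 + 648 i\right)\right)} = \sqrt{668 + \left(2123 + \left(324 - 648 i\right)\right)} = \sqrt{668 + \left(2447 - 648 i\right)} = \sqrt{3115 - 648 i}$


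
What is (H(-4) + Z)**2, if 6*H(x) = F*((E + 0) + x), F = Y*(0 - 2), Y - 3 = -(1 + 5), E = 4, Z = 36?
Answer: 1296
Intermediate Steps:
Y = -3 (Y = 3 - (1 + 5) = 3 - 1*6 = 3 - 6 = -3)
F = 6 (F = -3*(0 - 2) = -3*(-2) = 6)
H(x) = 4 + x (H(x) = (6*((4 + 0) + x))/6 = (6*(4 + x))/6 = (24 + 6*x)/6 = 4 + x)
(H(-4) + Z)**2 = ((4 - 4) + 36)**2 = (0 + 36)**2 = 36**2 = 1296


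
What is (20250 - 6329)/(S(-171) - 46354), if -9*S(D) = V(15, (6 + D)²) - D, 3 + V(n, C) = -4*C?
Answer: -41763/102818 ≈ -0.40618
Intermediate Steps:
V(n, C) = -3 - 4*C
S(D) = ⅓ + D/9 + 4*(6 + D)²/9 (S(D) = -((-3 - 4*(6 + D)²) - D)/9 = -(-3 - D - 4*(6 + D)²)/9 = ⅓ + D/9 + 4*(6 + D)²/9)
(20250 - 6329)/(S(-171) - 46354) = (20250 - 6329)/((⅓ + (⅑)*(-171) + 4*(6 - 171)²/9) - 46354) = 13921/((⅓ - 19 + (4/9)*(-165)²) - 46354) = 13921/((⅓ - 19 + (4/9)*27225) - 46354) = 13921/((⅓ - 19 + 12100) - 46354) = 13921/(36244/3 - 46354) = 13921/(-102818/3) = 13921*(-3/102818) = -41763/102818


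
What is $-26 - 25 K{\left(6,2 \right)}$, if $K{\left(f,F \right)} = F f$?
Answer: $-326$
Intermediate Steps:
$-26 - 25 K{\left(6,2 \right)} = -26 - 25 \cdot 2 \cdot 6 = -26 - 300 = -326$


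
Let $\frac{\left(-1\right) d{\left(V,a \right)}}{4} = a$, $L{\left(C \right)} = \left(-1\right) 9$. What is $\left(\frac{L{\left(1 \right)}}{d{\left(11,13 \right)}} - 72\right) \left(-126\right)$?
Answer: $\frac{235305}{26} \approx 9050.2$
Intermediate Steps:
$L{\left(C \right)} = -9$
$d{\left(V,a \right)} = - 4 a$
$\left(\frac{L{\left(1 \right)}}{d{\left(11,13 \right)}} - 72\right) \left(-126\right) = \left(- \frac{9}{\left(-4\right) 13} - 72\right) \left(-126\right) = \left(- \frac{9}{-52} - 72\right) \left(-126\right) = \left(\left(-9\right) \left(- \frac{1}{52}\right) - 72\right) \left(-126\right) = \left(\frac{9}{52} - 72\right) \left(-126\right) = \left(- \frac{3735}{52}\right) \left(-126\right) = \frac{235305}{26}$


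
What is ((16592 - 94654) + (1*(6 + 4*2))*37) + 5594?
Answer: -71950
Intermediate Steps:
((16592 - 94654) + (1*(6 + 4*2))*37) + 5594 = (-78062 + (1*(6 + 8))*37) + 5594 = (-78062 + (1*14)*37) + 5594 = (-78062 + 14*37) + 5594 = (-78062 + 518) + 5594 = -77544 + 5594 = -71950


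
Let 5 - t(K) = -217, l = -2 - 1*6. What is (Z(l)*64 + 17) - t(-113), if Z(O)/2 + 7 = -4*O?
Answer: 2995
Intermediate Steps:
l = -8 (l = -2 - 6 = -8)
t(K) = 222 (t(K) = 5 - 1*(-217) = 5 + 217 = 222)
Z(O) = -14 - 8*O (Z(O) = -14 + 2*(-4*O) = -14 - 8*O)
(Z(l)*64 + 17) - t(-113) = ((-14 - 8*(-8))*64 + 17) - 1*222 = ((-14 + 64)*64 + 17) - 222 = (50*64 + 17) - 222 = (3200 + 17) - 222 = 3217 - 222 = 2995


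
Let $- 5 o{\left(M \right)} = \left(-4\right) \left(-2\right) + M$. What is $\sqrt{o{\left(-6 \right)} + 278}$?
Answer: $\frac{2 \sqrt{1735}}{5} \approx 16.661$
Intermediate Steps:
$o{\left(M \right)} = - \frac{8}{5} - \frac{M}{5}$ ($o{\left(M \right)} = - \frac{\left(-4\right) \left(-2\right) + M}{5} = - \frac{8 + M}{5} = - \frac{8}{5} - \frac{M}{5}$)
$\sqrt{o{\left(-6 \right)} + 278} = \sqrt{\left(- \frac{8}{5} - - \frac{6}{5}\right) + 278} = \sqrt{\left(- \frac{8}{5} + \frac{6}{5}\right) + 278} = \sqrt{- \frac{2}{5} + 278} = \sqrt{\frac{1388}{5}} = \frac{2 \sqrt{1735}}{5}$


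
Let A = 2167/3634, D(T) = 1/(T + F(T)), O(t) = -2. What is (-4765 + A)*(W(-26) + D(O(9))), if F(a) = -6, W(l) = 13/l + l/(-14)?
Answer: -51941529/8848 ≈ -5870.4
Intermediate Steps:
W(l) = 13/l - l/14 (W(l) = 13/l + l*(-1/14) = 13/l - l/14)
D(T) = 1/(-6 + T) (D(T) = 1/(T - 6) = 1/(-6 + T))
A = 2167/3634 (A = 2167*(1/3634) = 2167/3634 ≈ 0.59631)
(-4765 + A)*(W(-26) + D(O(9))) = (-4765 + 2167/3634)*((13/(-26) - 1/14*(-26)) + 1/(-6 - 2)) = -17313843*((13*(-1/26) + 13/7) + 1/(-8))/3634 = -17313843*((-1/2 + 13/7) - 1/8)/3634 = -17313843*(19/14 - 1/8)/3634 = -17313843/3634*69/56 = -51941529/8848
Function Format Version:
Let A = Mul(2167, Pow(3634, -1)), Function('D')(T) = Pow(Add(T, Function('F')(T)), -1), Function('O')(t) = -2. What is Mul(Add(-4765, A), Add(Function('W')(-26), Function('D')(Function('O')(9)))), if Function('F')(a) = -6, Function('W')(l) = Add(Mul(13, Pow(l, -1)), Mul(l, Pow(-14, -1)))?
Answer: Rational(-51941529, 8848) ≈ -5870.4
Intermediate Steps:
Function('W')(l) = Add(Mul(13, Pow(l, -1)), Mul(Rational(-1, 14), l)) (Function('W')(l) = Add(Mul(13, Pow(l, -1)), Mul(l, Rational(-1, 14))) = Add(Mul(13, Pow(l, -1)), Mul(Rational(-1, 14), l)))
Function('D')(T) = Pow(Add(-6, T), -1) (Function('D')(T) = Pow(Add(T, -6), -1) = Pow(Add(-6, T), -1))
A = Rational(2167, 3634) (A = Mul(2167, Rational(1, 3634)) = Rational(2167, 3634) ≈ 0.59631)
Mul(Add(-4765, A), Add(Function('W')(-26), Function('D')(Function('O')(9)))) = Mul(Add(-4765, Rational(2167, 3634)), Add(Add(Mul(13, Pow(-26, -1)), Mul(Rational(-1, 14), -26)), Pow(Add(-6, -2), -1))) = Mul(Rational(-17313843, 3634), Add(Add(Mul(13, Rational(-1, 26)), Rational(13, 7)), Pow(-8, -1))) = Mul(Rational(-17313843, 3634), Add(Add(Rational(-1, 2), Rational(13, 7)), Rational(-1, 8))) = Mul(Rational(-17313843, 3634), Add(Rational(19, 14), Rational(-1, 8))) = Mul(Rational(-17313843, 3634), Rational(69, 56)) = Rational(-51941529, 8848)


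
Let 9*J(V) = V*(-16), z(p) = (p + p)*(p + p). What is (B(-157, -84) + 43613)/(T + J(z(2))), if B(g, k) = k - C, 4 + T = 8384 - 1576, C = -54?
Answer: 392247/60980 ≈ 6.4324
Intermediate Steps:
T = 6804 (T = -4 + (8384 - 1576) = -4 + 6808 = 6804)
z(p) = 4*p**2 (z(p) = (2*p)*(2*p) = 4*p**2)
B(g, k) = 54 + k (B(g, k) = k - 1*(-54) = k + 54 = 54 + k)
J(V) = -16*V/9 (J(V) = (V*(-16))/9 = (-16*V)/9 = -16*V/9)
(B(-157, -84) + 43613)/(T + J(z(2))) = ((54 - 84) + 43613)/(6804 - 64*2**2/9) = (-30 + 43613)/(6804 - 64*4/9) = 43583/(6804 - 16/9*16) = 43583/(6804 - 256/9) = 43583/(60980/9) = 43583*(9/60980) = 392247/60980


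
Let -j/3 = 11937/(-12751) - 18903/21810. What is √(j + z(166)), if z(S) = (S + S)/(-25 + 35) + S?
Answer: √1758252510409269390/92699770 ≈ 14.304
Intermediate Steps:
j = 501378123/92699770 (j = -3*(11937/(-12751) - 18903/21810) = -3*(11937*(-1/12751) - 18903*1/21810) = -3*(-11937/12751 - 6301/7270) = -3*(-167126041/92699770) = 501378123/92699770 ≈ 5.4086)
z(S) = 6*S/5 (z(S) = (2*S)/10 + S = (2*S)*(⅒) + S = S/5 + S = 6*S/5)
√(j + z(166)) = √(501378123/92699770 + (6/5)*166) = √(501378123/92699770 + 996/5) = √(18967172307/92699770) = √1758252510409269390/92699770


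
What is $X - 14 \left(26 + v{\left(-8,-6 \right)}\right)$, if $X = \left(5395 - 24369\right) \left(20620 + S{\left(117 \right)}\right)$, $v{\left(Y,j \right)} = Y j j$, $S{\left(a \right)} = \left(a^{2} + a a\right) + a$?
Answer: $-912930342$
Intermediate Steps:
$S{\left(a \right)} = a + 2 a^{2}$ ($S{\left(a \right)} = \left(a^{2} + a^{2}\right) + a = 2 a^{2} + a = a + 2 a^{2}$)
$v{\left(Y,j \right)} = Y j^{2}$
$X = -912934010$ ($X = \left(5395 - 24369\right) \left(20620 + 117 \left(1 + 2 \cdot 117\right)\right) = - 18974 \left(20620 + 117 \left(1 + 234\right)\right) = - 18974 \left(20620 + 117 \cdot 235\right) = - 18974 \left(20620 + 27495\right) = \left(-18974\right) 48115 = -912934010$)
$X - 14 \left(26 + v{\left(-8,-6 \right)}\right) = -912934010 - 14 \left(26 - 8 \left(-6\right)^{2}\right) = -912934010 - 14 \left(26 - 288\right) = -912934010 - -3668 = -912934010 + 3668 = -912930342$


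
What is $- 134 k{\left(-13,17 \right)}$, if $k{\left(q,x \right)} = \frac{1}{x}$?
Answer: $- \frac{134}{17} \approx -7.8824$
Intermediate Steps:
$- 134 k{\left(-13,17 \right)} = - \frac{134}{17}$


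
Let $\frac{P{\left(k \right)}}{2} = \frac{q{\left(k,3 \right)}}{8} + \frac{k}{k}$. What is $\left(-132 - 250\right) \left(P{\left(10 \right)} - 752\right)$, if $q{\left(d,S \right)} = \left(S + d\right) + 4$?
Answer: $\frac{569753}{2} \approx 2.8488 \cdot 10^{5}$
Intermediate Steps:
$q{\left(d,S \right)} = 4 + S + d$
$P{\left(k \right)} = \frac{15}{4} + \frac{k}{4}$ ($P{\left(k \right)} = 2 \left(\frac{4 + 3 + k}{8} + \frac{k}{k}\right) = 2 \left(\left(7 + k\right) \frac{1}{8} + 1\right) = 2 \left(\left(\frac{7}{8} + \frac{k}{8}\right) + 1\right) = 2 \left(\frac{15}{8} + \frac{k}{8}\right) = \frac{15}{4} + \frac{k}{4}$)
$\left(-132 - 250\right) \left(P{\left(10 \right)} - 752\right) = \left(-132 - 250\right) \left(\left(\frac{15}{4} + \frac{1}{4} \cdot 10\right) - 752\right) = \left(-132 - 250\right) \left(\left(\frac{15}{4} + \frac{5}{2}\right) - 752\right) = - 382 \left(\frac{25}{4} - 752\right) = \left(-382\right) \left(- \frac{2983}{4}\right) = \frac{569753}{2}$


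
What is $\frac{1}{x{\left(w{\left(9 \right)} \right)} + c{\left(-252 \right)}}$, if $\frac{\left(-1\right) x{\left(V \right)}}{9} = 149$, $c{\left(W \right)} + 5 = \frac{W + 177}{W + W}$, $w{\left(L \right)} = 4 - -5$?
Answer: $- \frac{168}{226103} \approx -0.00074302$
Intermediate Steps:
$w{\left(L \right)} = 9$ ($w{\left(L \right)} = 4 + 5 = 9$)
$c{\left(W \right)} = -5 + \frac{177 + W}{2 W}$ ($c{\left(W \right)} = -5 + \frac{W + 177}{W + W} = -5 + \frac{177 + W}{2 W}$)
$x{\left(V \right)} = -1341$ ($x{\left(V \right)} = \left(-9\right) 149 = -1341$)
$\frac{1}{x{\left(w{\left(9 \right)} \right)} + c{\left(-252 \right)}} = \frac{1}{-1341 + \frac{3 \left(59 - -756\right)}{2 \left(-252\right)}} = \frac{1}{-1341 + \frac{3}{2} \left(- \frac{1}{252}\right) \left(59 + 756\right)} = \frac{1}{-1341 + \frac{3}{2} \left(- \frac{1}{252}\right) 815} = \frac{1}{-1341 - \frac{815}{168}} = \frac{1}{- \frac{226103}{168}} = - \frac{168}{226103}$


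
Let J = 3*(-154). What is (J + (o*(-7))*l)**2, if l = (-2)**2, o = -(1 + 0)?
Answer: 188356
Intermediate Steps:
o = -1 (o = -1*1 = -1)
l = 4
J = -462
(J + (o*(-7))*l)**2 = (-462 - 1*(-7)*4)**2 = (-462 + 7*4)**2 = (-462 + 28)**2 = (-434)**2 = 188356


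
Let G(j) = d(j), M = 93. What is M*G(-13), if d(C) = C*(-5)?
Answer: 6045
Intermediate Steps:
d(C) = -5*C
G(j) = -5*j
M*G(-13) = 93*(-5*(-13)) = 93*65 = 6045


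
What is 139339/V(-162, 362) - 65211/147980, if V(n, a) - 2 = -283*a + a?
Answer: -13638127261/7553047180 ≈ -1.8056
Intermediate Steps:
V(n, a) = 2 - 282*a (V(n, a) = 2 + (-283*a + a) = 2 - 282*a)
139339/V(-162, 362) - 65211/147980 = 139339/(2 - 282*362) - 65211/147980 = 139339/(2 - 102084) - 65211*1/147980 = 139339/(-102082) - 65211/147980 = 139339*(-1/102082) - 65211/147980 = -139339/102082 - 65211/147980 = -13638127261/7553047180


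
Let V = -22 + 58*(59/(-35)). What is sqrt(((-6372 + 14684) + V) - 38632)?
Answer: 4*I*sqrt(2330545)/35 ≈ 174.47*I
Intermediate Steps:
V = -4192/35 (V = -22 + 58*(59*(-1/35)) = -22 + 58*(-59/35) = -22 - 3422/35 = -4192/35 ≈ -119.77)
sqrt(((-6372 + 14684) + V) - 38632) = sqrt(((-6372 + 14684) - 4192/35) - 38632) = sqrt((8312 - 4192/35) - 38632) = sqrt(286728/35 - 38632) = sqrt(-1065392/35) = 4*I*sqrt(2330545)/35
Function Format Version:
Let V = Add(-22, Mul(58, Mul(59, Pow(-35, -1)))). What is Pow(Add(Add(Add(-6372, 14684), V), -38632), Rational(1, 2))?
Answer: Mul(Rational(4, 35), I, Pow(2330545, Rational(1, 2))) ≈ Mul(174.47, I)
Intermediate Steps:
V = Rational(-4192, 35) (V = Add(-22, Mul(58, Mul(59, Rational(-1, 35)))) = Add(-22, Mul(58, Rational(-59, 35))) = Add(-22, Rational(-3422, 35)) = Rational(-4192, 35) ≈ -119.77)
Pow(Add(Add(Add(-6372, 14684), V), -38632), Rational(1, 2)) = Pow(Add(Add(Add(-6372, 14684), Rational(-4192, 35)), -38632), Rational(1, 2)) = Pow(Add(Add(8312, Rational(-4192, 35)), -38632), Rational(1, 2)) = Pow(Add(Rational(286728, 35), -38632), Rational(1, 2)) = Pow(Rational(-1065392, 35), Rational(1, 2)) = Mul(Rational(4, 35), I, Pow(2330545, Rational(1, 2)))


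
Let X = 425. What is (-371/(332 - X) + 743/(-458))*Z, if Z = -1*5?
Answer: -504095/42594 ≈ -11.835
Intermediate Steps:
Z = -5
(-371/(332 - X) + 743/(-458))*Z = (-371/(332 - 1*425) + 743/(-458))*(-5) = (-371/(332 - 425) + 743*(-1/458))*(-5) = (-371/(-93) - 743/458)*(-5) = (-371*(-1/93) - 743/458)*(-5) = (371/93 - 743/458)*(-5) = (100819/42594)*(-5) = -504095/42594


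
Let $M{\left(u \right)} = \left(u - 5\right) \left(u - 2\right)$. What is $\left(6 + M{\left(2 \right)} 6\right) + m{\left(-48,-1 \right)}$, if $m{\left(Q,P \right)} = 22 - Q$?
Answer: $76$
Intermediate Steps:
$M{\left(u \right)} = \left(-5 + u\right) \left(-2 + u\right)$
$\left(6 + M{\left(2 \right)} 6\right) + m{\left(-48,-1 \right)} = \left(6 + \left(10 + 2^{2} - 14\right) 6\right) + \left(22 - -48\right) = \left(6 + \left(10 + 4 - 14\right) 6\right) + \left(22 + 48\right) = \left(6 + 0 \cdot 6\right) + 70 = \left(6 + 0\right) + 70 = 6 + 70 = 76$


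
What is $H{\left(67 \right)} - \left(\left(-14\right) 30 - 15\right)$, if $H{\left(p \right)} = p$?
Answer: $502$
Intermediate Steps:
$H{\left(67 \right)} - \left(\left(-14\right) 30 - 15\right) = 67 - \left(\left(-14\right) 30 - 15\right) = 67 - \left(-420 - 15\right) = 67 - -435 = 67 + 435 = 502$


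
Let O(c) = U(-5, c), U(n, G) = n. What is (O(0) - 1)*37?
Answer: -222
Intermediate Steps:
O(c) = -5
(O(0) - 1)*37 = (-5 - 1)*37 = -6*37 = -222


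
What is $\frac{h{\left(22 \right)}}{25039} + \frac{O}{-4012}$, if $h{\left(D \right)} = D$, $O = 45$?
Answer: $- \frac{1038491}{100456468} \approx -0.010338$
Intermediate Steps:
$\frac{h{\left(22 \right)}}{25039} + \frac{O}{-4012} = \frac{22}{25039} + \frac{45}{-4012} = 22 \cdot \frac{1}{25039} + 45 \left(- \frac{1}{4012}\right) = \frac{22}{25039} - \frac{45}{4012} = - \frac{1038491}{100456468}$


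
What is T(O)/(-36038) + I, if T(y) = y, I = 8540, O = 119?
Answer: 307764401/36038 ≈ 8540.0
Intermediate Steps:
T(O)/(-36038) + I = 119/(-36038) + 8540 = 119*(-1/36038) + 8540 = -119/36038 + 8540 = 307764401/36038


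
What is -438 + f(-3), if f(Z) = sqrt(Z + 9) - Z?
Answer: -435 + sqrt(6) ≈ -432.55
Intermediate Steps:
f(Z) = sqrt(9 + Z) - Z
-438 + f(-3) = -438 + (sqrt(9 - 3) - 1*(-3)) = -438 + (sqrt(6) + 3) = -438 + (3 + sqrt(6)) = -435 + sqrt(6)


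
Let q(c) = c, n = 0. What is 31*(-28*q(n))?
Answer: 0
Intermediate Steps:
31*(-28*q(n)) = 31*(-28*0) = 31*0 = 0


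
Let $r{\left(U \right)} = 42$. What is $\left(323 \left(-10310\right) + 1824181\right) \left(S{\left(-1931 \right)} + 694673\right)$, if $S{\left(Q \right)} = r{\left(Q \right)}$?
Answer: $-1046205359535$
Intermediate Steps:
$S{\left(Q \right)} = 42$
$\left(323 \left(-10310\right) + 1824181\right) \left(S{\left(-1931 \right)} + 694673\right) = \left(323 \left(-10310\right) + 1824181\right) \left(42 + 694673\right) = \left(-3330130 + 1824181\right) 694715 = \left(-1505949\right) 694715 = -1046205359535$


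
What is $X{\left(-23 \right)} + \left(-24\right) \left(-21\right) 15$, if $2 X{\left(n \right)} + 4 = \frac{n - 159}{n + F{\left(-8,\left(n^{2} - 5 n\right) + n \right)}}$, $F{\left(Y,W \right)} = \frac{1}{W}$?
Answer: $\frac{107999867}{14282} \approx 7562.0$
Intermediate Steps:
$X{\left(n \right)} = -2 + \frac{-159 + n}{2 \left(n + \frac{1}{n^{2} - 4 n}\right)}$ ($X{\left(n \right)} = -2 + \frac{\left(n - 159\right) \frac{1}{n + \frac{1}{\left(n^{2} - 5 n\right) + n}}}{2} = -2 + \frac{\left(-159 + n\right) \frac{1}{n + \frac{1}{n^{2} - 4 n}}}{2} = -2 + \frac{\frac{1}{n + \frac{1}{n^{2} - 4 n}} \left(-159 + n\right)}{2} = -2 + \frac{-159 + n}{2 \left(n + \frac{1}{n^{2} - 4 n}\right)}$)
$X{\left(-23 \right)} + \left(-24\right) \left(-21\right) 15 = \frac{-4 - - 69 \left(-4 - 23\right) \left(53 - 23\right)}{2 \left(1 + \left(-23\right)^{2} \left(-4 - 23\right)\right)} + \left(-24\right) \left(-21\right) 15 = \frac{-4 - \left(-69\right) \left(-27\right) 30}{2 \left(1 + 529 \left(-27\right)\right)} + 504 \cdot 15 = \frac{-4 - 55890}{2 \left(1 - 14283\right)} + 7560 = \frac{1}{2} \frac{1}{-14282} \left(-55894\right) + 7560 = \frac{1}{2} \left(- \frac{1}{14282}\right) \left(-55894\right) + 7560 = \frac{27947}{14282} + 7560 = \frac{107999867}{14282}$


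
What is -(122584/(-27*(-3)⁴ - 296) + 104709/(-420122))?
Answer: 51760227695/1043162926 ≈ 49.619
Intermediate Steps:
-(122584/(-27*(-3)⁴ - 296) + 104709/(-420122)) = -(122584/(-27*81 - 296) + 104709*(-1/420122)) = -(122584/(-2187 - 296) - 104709/420122) = -(122584/(-2483) - 104709/420122) = -(122584*(-1/2483) - 104709/420122) = -(-122584/2483 - 104709/420122) = -1*(-51760227695/1043162926) = 51760227695/1043162926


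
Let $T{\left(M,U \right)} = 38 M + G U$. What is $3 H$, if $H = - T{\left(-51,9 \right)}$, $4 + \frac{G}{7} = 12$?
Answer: $4302$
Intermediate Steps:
$G = 56$ ($G = -28 + 7 \cdot 12 = -28 + 84 = 56$)
$T{\left(M,U \right)} = 38 M + 56 U$
$H = 1434$ ($H = - (38 \left(-51\right) + 56 \cdot 9) = - (-1938 + 504) = \left(-1\right) \left(-1434\right) = 1434$)
$3 H = 3 \cdot 1434 = 4302$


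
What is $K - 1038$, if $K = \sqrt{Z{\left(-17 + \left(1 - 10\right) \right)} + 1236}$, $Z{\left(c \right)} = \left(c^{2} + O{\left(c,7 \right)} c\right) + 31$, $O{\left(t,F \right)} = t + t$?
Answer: $-1038 + \sqrt{3295} \approx -980.6$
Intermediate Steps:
$O{\left(t,F \right)} = 2 t$
$Z{\left(c \right)} = 31 + 3 c^{2}$ ($Z{\left(c \right)} = \left(c^{2} + 2 c c\right) + 31 = \left(c^{2} + 2 c^{2}\right) + 31 = 3 c^{2} + 31 = 31 + 3 c^{2}$)
$K = \sqrt{3295}$ ($K = \sqrt{\left(31 + 3 \left(-17 + \left(1 - 10\right)\right)^{2}\right) + 1236} = \sqrt{\left(31 + 3 \left(-17 - 9\right)^{2}\right) + 1236} = \sqrt{\left(31 + 3 \left(-26\right)^{2}\right) + 1236} = \sqrt{\left(31 + 3 \cdot 676\right) + 1236} = \sqrt{\left(31 + 2028\right) + 1236} = \sqrt{2059 + 1236} = \sqrt{3295} \approx 57.402$)
$K - 1038 = \sqrt{3295} - 1038 = -1038 + \sqrt{3295}$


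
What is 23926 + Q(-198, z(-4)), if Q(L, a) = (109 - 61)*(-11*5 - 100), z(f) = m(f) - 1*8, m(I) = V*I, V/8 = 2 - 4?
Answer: 16486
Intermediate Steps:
V = -16 (V = 8*(2 - 4) = 8*(-2) = -16)
m(I) = -16*I
z(f) = -8 - 16*f (z(f) = -16*f - 1*8 = -16*f - 8 = -8 - 16*f)
Q(L, a) = -7440 (Q(L, a) = 48*(-55 - 100) = 48*(-155) = -7440)
23926 + Q(-198, z(-4)) = 23926 - 7440 = 16486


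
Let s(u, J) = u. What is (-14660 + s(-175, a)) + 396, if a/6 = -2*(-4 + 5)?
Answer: -14439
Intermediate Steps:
a = -12 (a = 6*(-2*(-4 + 5)) = 6*(-2*1) = 6*(-2) = -12)
(-14660 + s(-175, a)) + 396 = (-14660 - 175) + 396 = -14835 + 396 = -14439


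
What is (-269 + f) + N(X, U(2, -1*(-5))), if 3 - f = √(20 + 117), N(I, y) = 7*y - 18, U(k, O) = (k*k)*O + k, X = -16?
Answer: -130 - √137 ≈ -141.70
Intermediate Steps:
U(k, O) = k + O*k² (U(k, O) = k²*O + k = O*k² + k = k + O*k²)
N(I, y) = -18 + 7*y
f = 3 - √137 (f = 3 - √(20 + 117) = 3 - √137 ≈ -8.7047)
(-269 + f) + N(X, U(2, -1*(-5))) = (-269 + (3 - √137)) + (-18 + 7*(2*(1 - 1*(-5)*2))) = (-266 - √137) + (-18 + 7*(2*(1 + 5*2))) = (-266 - √137) + (-18 + 7*(2*(1 + 10))) = (-266 - √137) + (-18 + 7*(2*11)) = (-266 - √137) + (-18 + 7*22) = (-266 - √137) + (-18 + 154) = (-266 - √137) + 136 = -130 - √137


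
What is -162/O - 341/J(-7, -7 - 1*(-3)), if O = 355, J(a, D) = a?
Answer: 119921/2485 ≈ 48.258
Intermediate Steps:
-162/O - 341/J(-7, -7 - 1*(-3)) = -162/355 - 341/(-7) = -162*1/355 - 341*(-⅐) = -162/355 + 341/7 = 119921/2485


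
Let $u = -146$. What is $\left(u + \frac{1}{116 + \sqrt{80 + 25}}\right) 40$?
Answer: $- \frac{77965200}{13351} - \frac{40 \sqrt{105}}{13351} \approx -5839.7$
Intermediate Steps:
$\left(u + \frac{1}{116 + \sqrt{80 + 25}}\right) 40 = \left(-146 + \frac{1}{116 + \sqrt{80 + 25}}\right) 40 = \left(-146 + \frac{1}{116 + \sqrt{105}}\right) 40 = -5840 + \frac{40}{116 + \sqrt{105}}$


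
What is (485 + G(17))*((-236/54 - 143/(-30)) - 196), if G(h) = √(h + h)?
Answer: -5122861/54 - 52813*√34/270 ≈ -96008.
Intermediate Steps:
G(h) = √2*√h (G(h) = √(2*h) = √2*√h)
(485 + G(17))*((-236/54 - 143/(-30)) - 196) = (485 + √2*√17)*((-236/54 - 143/(-30)) - 196) = (485 + √34)*((-236*1/54 - 143*(-1/30)) - 196) = (485 + √34)*((-118/27 + 143/30) - 196) = (485 + √34)*(107/270 - 196) = (485 + √34)*(-52813/270) = -5122861/54 - 52813*√34/270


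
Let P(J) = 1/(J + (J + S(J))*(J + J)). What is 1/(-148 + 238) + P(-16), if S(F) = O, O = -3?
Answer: 341/26640 ≈ 0.012800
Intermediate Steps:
S(F) = -3
P(J) = 1/(J + 2*J*(-3 + J)) (P(J) = 1/(J + (J - 3)*(J + J)) = 1/(J + (-3 + J)*(2*J)) = 1/(J + 2*J*(-3 + J)))
1/(-148 + 238) + P(-16) = 1/(-148 + 238) + 1/((-16)*(-5 + 2*(-16))) = 1/90 - 1/(16*(-5 - 32)) = 1/90 - 1/16/(-37) = 1/90 - 1/16*(-1/37) = 1/90 + 1/592 = 341/26640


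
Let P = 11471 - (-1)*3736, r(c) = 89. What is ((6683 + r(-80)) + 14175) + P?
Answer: 36154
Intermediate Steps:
P = 15207 (P = 11471 - 1*(-3736) = 11471 + 3736 = 15207)
((6683 + r(-80)) + 14175) + P = ((6683 + 89) + 14175) + 15207 = (6772 + 14175) + 15207 = 20947 + 15207 = 36154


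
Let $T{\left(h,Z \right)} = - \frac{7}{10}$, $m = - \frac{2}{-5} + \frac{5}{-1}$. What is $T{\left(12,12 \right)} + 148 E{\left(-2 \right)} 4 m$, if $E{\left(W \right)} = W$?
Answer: $\frac{54457}{10} \approx 5445.7$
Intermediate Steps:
$m = - \frac{23}{5}$ ($m = \left(-2\right) \left(- \frac{1}{5}\right) + 5 \left(-1\right) = \frac{2}{5} - 5 = - \frac{23}{5} \approx -4.6$)
$T{\left(h,Z \right)} = - \frac{7}{10}$ ($T{\left(h,Z \right)} = \left(-7\right) \frac{1}{10} = - \frac{7}{10}$)
$T{\left(12,12 \right)} + 148 E{\left(-2 \right)} 4 m = - \frac{7}{10} + 148 \left(-2\right) 4 \left(- \frac{23}{5}\right) = - \frac{7}{10} + 148 \left(\left(-8\right) \left(- \frac{23}{5}\right)\right) = - \frac{7}{10} + 148 \cdot \frac{184}{5} = - \frac{7}{10} + \frac{27232}{5} = \frac{54457}{10}$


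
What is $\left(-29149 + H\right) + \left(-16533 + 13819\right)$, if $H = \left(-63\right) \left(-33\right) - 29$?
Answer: $-29813$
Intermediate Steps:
$H = 2050$ ($H = 2079 - 29 = 2050$)
$\left(-29149 + H\right) + \left(-16533 + 13819\right) = \left(-29149 + 2050\right) + \left(-16533 + 13819\right) = -27099 - 2714 = -29813$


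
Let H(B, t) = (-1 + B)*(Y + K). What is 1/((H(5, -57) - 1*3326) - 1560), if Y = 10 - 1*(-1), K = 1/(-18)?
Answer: -9/43580 ≈ -0.00020652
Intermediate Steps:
K = -1/18 ≈ -0.055556
Y = 11 (Y = 10 + 1 = 11)
H(B, t) = -197/18 + 197*B/18 (H(B, t) = (-1 + B)*(11 - 1/18) = (-1 + B)*(197/18) = -197/18 + 197*B/18)
1/((H(5, -57) - 1*3326) - 1560) = 1/(((-197/18 + (197/18)*5) - 1*3326) - 1560) = 1/(((-197/18 + 985/18) - 3326) - 1560) = 1/((394/9 - 3326) - 1560) = 1/(-29540/9 - 1560) = 1/(-43580/9) = -9/43580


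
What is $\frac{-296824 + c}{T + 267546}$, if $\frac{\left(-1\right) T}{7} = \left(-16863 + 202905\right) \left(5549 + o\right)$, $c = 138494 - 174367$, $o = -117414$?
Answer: $- \frac{110899}{48560461952} \approx -2.2837 \cdot 10^{-6}$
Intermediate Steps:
$c = -35873$ ($c = 138494 - 174367 = -35873$)
$T = 145681118310$ ($T = - 7 \left(-16863 + 202905\right) \left(5549 - 117414\right) = - 7 \cdot 186042 \left(-111865\right) = \left(-7\right) \left(-20811588330\right) = 145681118310$)
$\frac{-296824 + c}{T + 267546} = \frac{-296824 - 35873}{145681118310 + 267546} = - \frac{332697}{145681385856} = \left(-332697\right) \frac{1}{145681385856} = - \frac{110899}{48560461952}$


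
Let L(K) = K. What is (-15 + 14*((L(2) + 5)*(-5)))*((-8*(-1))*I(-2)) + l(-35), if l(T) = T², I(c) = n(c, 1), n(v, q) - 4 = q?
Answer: -18975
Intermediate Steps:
n(v, q) = 4 + q
I(c) = 5 (I(c) = 4 + 1 = 5)
(-15 + 14*((L(2) + 5)*(-5)))*((-8*(-1))*I(-2)) + l(-35) = (-15 + 14*((2 + 5)*(-5)))*(-8*(-1)*5) + (-35)² = (-15 + 14*(7*(-5)))*(8*5) + 1225 = (-15 + 14*(-35))*40 + 1225 = (-15 - 490)*40 + 1225 = -505*40 + 1225 = -20200 + 1225 = -18975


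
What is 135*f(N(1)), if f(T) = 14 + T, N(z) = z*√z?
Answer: 2025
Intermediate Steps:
N(z) = z^(3/2)
135*f(N(1)) = 135*(14 + 1^(3/2)) = 135*(14 + 1) = 135*15 = 2025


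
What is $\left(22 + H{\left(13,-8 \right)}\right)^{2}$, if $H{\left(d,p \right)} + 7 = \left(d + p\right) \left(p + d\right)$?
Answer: $1600$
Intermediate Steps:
$H{\left(d,p \right)} = -7 + \left(d + p\right)^{2}$ ($H{\left(d,p \right)} = -7 + \left(d + p\right) \left(p + d\right) = -7 + \left(d + p\right) \left(d + p\right) = -7 + \left(d + p\right)^{2}$)
$\left(22 + H{\left(13,-8 \right)}\right)^{2} = \left(22 - \left(7 - \left(13 - 8\right)^{2}\right)\right)^{2} = \left(22 - \left(7 - 5^{2}\right)\right)^{2} = \left(22 + \left(-7 + 25\right)\right)^{2} = \left(22 + 18\right)^{2} = 40^{2} = 1600$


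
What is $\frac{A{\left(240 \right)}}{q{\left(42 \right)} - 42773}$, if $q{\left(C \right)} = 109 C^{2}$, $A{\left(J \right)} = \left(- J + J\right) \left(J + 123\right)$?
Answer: $0$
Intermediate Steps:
$A{\left(J \right)} = 0$ ($A{\left(J \right)} = 0 \left(123 + J\right) = 0$)
$\frac{A{\left(240 \right)}}{q{\left(42 \right)} - 42773} = \frac{0}{109 \cdot 42^{2} - 42773} = \frac{0}{109 \cdot 1764 - 42773} = \frac{0}{192276 - 42773} = \frac{0}{149503} = 0 \cdot \frac{1}{149503} = 0$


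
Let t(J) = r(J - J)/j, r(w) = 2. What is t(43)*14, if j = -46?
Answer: -14/23 ≈ -0.60870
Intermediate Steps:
t(J) = -1/23 (t(J) = 2/(-46) = 2*(-1/46) = -1/23)
t(43)*14 = -1/23*14 = -14/23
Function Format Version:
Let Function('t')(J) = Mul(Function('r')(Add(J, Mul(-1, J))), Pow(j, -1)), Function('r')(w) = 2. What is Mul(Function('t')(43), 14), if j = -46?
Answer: Rational(-14, 23) ≈ -0.60870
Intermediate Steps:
Function('t')(J) = Rational(-1, 23) (Function('t')(J) = Mul(2, Pow(-46, -1)) = Mul(2, Rational(-1, 46)) = Rational(-1, 23))
Mul(Function('t')(43), 14) = Mul(Rational(-1, 23), 14) = Rational(-14, 23)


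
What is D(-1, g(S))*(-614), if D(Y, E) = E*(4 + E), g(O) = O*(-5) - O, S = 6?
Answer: -707328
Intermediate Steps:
g(O) = -6*O (g(O) = -5*O - O = -6*O)
D(-1, g(S))*(-614) = ((-6*6)*(4 - 6*6))*(-614) = -36*(4 - 36)*(-614) = -36*(-32)*(-614) = 1152*(-614) = -707328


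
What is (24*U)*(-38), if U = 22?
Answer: -20064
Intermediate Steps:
(24*U)*(-38) = (24*22)*(-38) = 528*(-38) = -20064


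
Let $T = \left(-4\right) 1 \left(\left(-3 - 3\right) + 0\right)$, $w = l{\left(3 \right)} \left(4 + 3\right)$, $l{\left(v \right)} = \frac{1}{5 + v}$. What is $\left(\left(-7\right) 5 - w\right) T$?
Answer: $-861$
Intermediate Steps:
$w = \frac{7}{8}$ ($w = \frac{4 + 3}{5 + 3} = \frac{1}{8} \cdot 7 = \frac{7}{8} \approx 0.875$)
$T = 24$ ($T = - 4 \left(-6 + 0\right) = \left(-4\right) \left(-6\right) = 24$)
$\left(\left(-7\right) 5 - w\right) T = \left(\left(-7\right) 5 - \frac{7}{8}\right) 24 = \left(-35 - \frac{7}{8}\right) 24 = \left(- \frac{287}{8}\right) 24 = -861$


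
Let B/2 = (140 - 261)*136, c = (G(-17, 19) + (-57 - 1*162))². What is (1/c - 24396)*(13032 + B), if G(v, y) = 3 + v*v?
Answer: 2584524906040/5329 ≈ 4.8499e+8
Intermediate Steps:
G(v, y) = 3 + v²
c = 5329 (c = ((3 + (-17)²) + (-57 - 1*162))² = ((3 + 289) + (-57 - 162))² = (292 - 219)² = 73² = 5329)
B = -32912 (B = 2*((140 - 261)*136) = 2*(-121*136) = 2*(-16456) = -32912)
(1/c - 24396)*(13032 + B) = (1/5329 - 24396)*(13032 - 32912) = (1/5329 - 24396)*(-19880) = -130006283/5329*(-19880) = 2584524906040/5329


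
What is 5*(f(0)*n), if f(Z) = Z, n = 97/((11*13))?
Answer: 0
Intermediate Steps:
n = 97/143 ≈ 0.67832
5*(f(0)*n) = 5*(0*(97/143)) = 5*0 = 0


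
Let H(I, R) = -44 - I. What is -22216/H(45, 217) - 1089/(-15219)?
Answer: 422225/1691 ≈ 249.69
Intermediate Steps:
-22216/H(45, 217) - 1089/(-15219) = -22216/(-44 - 1*45) - 1089/(-15219) = -22216/(-44 - 45) - 1089*(-1/15219) = -22216/(-89) + 121/1691 = -22216*(-1/89) + 121/1691 = 22216/89 + 121/1691 = 422225/1691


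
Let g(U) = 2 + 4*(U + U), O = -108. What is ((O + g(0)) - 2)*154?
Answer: -16632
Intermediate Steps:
g(U) = 2 + 8*U (g(U) = 2 + 4*(2*U) = 2 + 8*U)
((O + g(0)) - 2)*154 = ((-108 + (2 + 8*0)) - 2)*154 = ((-108 + (2 + 0)) - 2)*154 = ((-108 + 2) - 2)*154 = (-106 - 2)*154 = -108*154 = -16632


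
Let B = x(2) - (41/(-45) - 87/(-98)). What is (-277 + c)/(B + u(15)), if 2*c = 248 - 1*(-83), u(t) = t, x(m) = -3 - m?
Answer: -491715/44203 ≈ -11.124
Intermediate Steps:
c = 331/2 (c = (248 - 1*(-83))/2 = (248 + 83)/2 = (½)*331 = 331/2 ≈ 165.50)
B = -21947/4410 (B = (-3 - 1*2) - (41/(-45) - 87/(-98)) = (-3 - 2) - (41*(-1/45) - 87*(-1/98)) = -5 - (-41/45 + 87/98) = -5 - 1*(-103/4410) = -5 + 103/4410 = -21947/4410 ≈ -4.9766)
(-277 + c)/(B + u(15)) = (-277 + 331/2)/(-21947/4410 + 15) = -223/(2*44203/4410) = -223/2*4410/44203 = -491715/44203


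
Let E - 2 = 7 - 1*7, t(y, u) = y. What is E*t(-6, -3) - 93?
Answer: -105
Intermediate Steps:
E = 2 (E = 2 + (7 - 1*7) = 2 + (7 - 7) = 2 + 0 = 2)
E*t(-6, -3) - 93 = 2*(-6) - 93 = -12 - 93 = -105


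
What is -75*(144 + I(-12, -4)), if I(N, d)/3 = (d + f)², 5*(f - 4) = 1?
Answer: -10809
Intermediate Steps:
f = 21/5 (f = 4 + (⅕)*1 = 4 + ⅕ = 21/5 ≈ 4.2000)
I(N, d) = 3*(21/5 + d)² (I(N, d) = 3*(d + 21/5)² = 3*(21/5 + d)²)
-75*(144 + I(-12, -4)) = -75*(144 + 3*(21 + 5*(-4))²/25) = -75*(144 + 3*(21 - 20)²/25) = -75*(144 + (3/25)*1²) = -75*(144 + (3/25)*1) = -75*(144 + 3/25) = -75*3603/25 = -10809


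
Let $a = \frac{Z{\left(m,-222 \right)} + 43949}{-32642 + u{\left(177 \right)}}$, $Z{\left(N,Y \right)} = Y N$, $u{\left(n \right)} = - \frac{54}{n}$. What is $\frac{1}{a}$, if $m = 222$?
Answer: $\frac{1925896}{314765} \approx 6.1185$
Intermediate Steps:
$Z{\left(N,Y \right)} = N Y$
$a = \frac{314765}{1925896}$ ($a = \frac{222 \left(-222\right) + 43949}{-32642 - \frac{54}{177}} = \frac{-49284 + 43949}{-32642 - \frac{18}{59}} = - \frac{5335}{-32642 - \frac{18}{59}} = - \frac{5335}{- \frac{1925896}{59}} = \left(-5335\right) \left(- \frac{59}{1925896}\right) = \frac{314765}{1925896} \approx 0.16344$)
$\frac{1}{a} = \frac{1}{\frac{314765}{1925896}} = \frac{1925896}{314765}$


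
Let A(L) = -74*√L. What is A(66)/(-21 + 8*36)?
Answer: -74*√66/267 ≈ -2.2516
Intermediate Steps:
A(66)/(-21 + 8*36) = (-74*√66)/(-21 + 8*36) = (-74*√66)/(-21 + 288) = -74*√66/267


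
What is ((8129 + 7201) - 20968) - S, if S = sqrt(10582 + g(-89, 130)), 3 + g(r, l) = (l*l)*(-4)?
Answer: -5638 - I*sqrt(57021) ≈ -5638.0 - 238.79*I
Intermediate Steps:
g(r, l) = -3 - 4*l**2 (g(r, l) = -3 + (l*l)*(-4) = -3 + l**2*(-4) = -3 - 4*l**2)
S = I*sqrt(57021) (S = sqrt(10582 + (-3 - 4*130**2)) = sqrt(10582 + (-3 - 4*16900)) = sqrt(10582 + (-3 - 67600)) = sqrt(10582 - 67603) = sqrt(-57021) = I*sqrt(57021) ≈ 238.79*I)
((8129 + 7201) - 20968) - S = ((8129 + 7201) - 20968) - I*sqrt(57021) = (15330 - 20968) - I*sqrt(57021) = -5638 - I*sqrt(57021)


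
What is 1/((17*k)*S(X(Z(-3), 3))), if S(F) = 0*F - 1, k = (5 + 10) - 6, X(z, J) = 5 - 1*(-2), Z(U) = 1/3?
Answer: -1/153 ≈ -0.0065359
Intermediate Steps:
Z(U) = ⅓ (Z(U) = 1*(⅓) = ⅓)
X(z, J) = 7 (X(z, J) = 5 + 2 = 7)
k = 9 (k = 15 - 6 = 9)
S(F) = -1 (S(F) = 0 - 1 = -1)
1/((17*k)*S(X(Z(-3), 3))) = 1/((17*9)*(-1)) = 1/(153*(-1)) = 1/(-153) = -1/153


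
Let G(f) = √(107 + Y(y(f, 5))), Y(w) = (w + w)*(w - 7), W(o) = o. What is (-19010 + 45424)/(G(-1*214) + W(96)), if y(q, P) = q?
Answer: -845248/28493 + 26414*√94695/85479 ≈ 65.426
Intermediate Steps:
Y(w) = 2*w*(-7 + w) (Y(w) = (2*w)*(-7 + w) = 2*w*(-7 + w))
G(f) = √(107 + 2*f*(-7 + f))
(-19010 + 45424)/(G(-1*214) + W(96)) = (-19010 + 45424)/(√(107 + 2*(-1*214)*(-7 - 1*214)) + 96) = 26414/(√(107 + 2*(-214)*(-7 - 214)) + 96) = 26414/(√(107 + 2*(-214)*(-221)) + 96) = 26414/(√(107 + 94588) + 96) = 26414/(√94695 + 96) = 26414/(96 + √94695)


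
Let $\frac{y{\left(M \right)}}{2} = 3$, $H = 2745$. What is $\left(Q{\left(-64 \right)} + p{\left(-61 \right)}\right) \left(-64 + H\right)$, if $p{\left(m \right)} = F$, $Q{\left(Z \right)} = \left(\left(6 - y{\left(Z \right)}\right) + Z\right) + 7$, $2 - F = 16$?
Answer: $-190351$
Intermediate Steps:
$F = -14$ ($F = 2 - 16 = -14$)
$y{\left(M \right)} = 6$ ($y{\left(M \right)} = 2 \cdot 3 = 6$)
$Q{\left(Z \right)} = 7 + Z$ ($Q{\left(Z \right)} = \left(\left(6 - 6\right) + Z\right) + 7 = \left(0 + Z\right) + 7 = Z + 7 = 7 + Z$)
$p{\left(m \right)} = -14$
$\left(Q{\left(-64 \right)} + p{\left(-61 \right)}\right) \left(-64 + H\right) = \left(\left(7 - 64\right) - 14\right) \left(-64 + 2745\right) = \left(-57 - 14\right) 2681 = \left(-71\right) 2681 = -190351$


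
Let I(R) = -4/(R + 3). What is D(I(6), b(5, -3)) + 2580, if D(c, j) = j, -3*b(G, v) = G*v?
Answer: 2585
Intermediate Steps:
I(R) = -4/(3 + R)
b(G, v) = -G*v/3
D(I(6), b(5, -3)) + 2580 = -⅓*5*(-3) + 2580 = 5 + 2580 = 2585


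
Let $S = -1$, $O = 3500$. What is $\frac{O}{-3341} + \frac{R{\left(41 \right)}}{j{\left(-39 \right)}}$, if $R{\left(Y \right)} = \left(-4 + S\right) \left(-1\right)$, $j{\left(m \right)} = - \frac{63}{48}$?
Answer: $- \frac{340780}{70161} \approx -4.8571$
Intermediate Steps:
$j{\left(m \right)} = - \frac{21}{16}$ ($j{\left(m \right)} = \left(-63\right) \frac{1}{48} = - \frac{21}{16}$)
$R{\left(Y \right)} = 5$ ($R{\left(Y \right)} = \left(-4 - 1\right) \left(-1\right) = \left(-5\right) \left(-1\right) = 5$)
$\frac{O}{-3341} + \frac{R{\left(41 \right)}}{j{\left(-39 \right)}} = \frac{3500}{-3341} + \frac{5}{- \frac{21}{16}} = 3500 \left(- \frac{1}{3341}\right) + 5 \left(- \frac{16}{21}\right) = - \frac{3500}{3341} - \frac{80}{21} = - \frac{340780}{70161}$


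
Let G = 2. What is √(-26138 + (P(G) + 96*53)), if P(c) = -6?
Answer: 8*I*√329 ≈ 145.11*I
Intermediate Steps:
√(-26138 + (P(G) + 96*53)) = √(-26138 + (-6 + 96*53)) = √(-26138 + (-6 + 5088)) = √(-26138 + 5082) = √(-21056) = 8*I*√329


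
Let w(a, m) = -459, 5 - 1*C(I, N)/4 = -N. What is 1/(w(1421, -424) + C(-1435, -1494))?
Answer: -1/6415 ≈ -0.00015588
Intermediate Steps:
C(I, N) = 20 + 4*N (C(I, N) = 20 - (-4)*N = 20 + 4*N)
1/(w(1421, -424) + C(-1435, -1494)) = 1/(-459 + (20 + 4*(-1494))) = 1/(-459 + (20 - 5976)) = 1/(-459 - 5956) = 1/(-6415) = -1/6415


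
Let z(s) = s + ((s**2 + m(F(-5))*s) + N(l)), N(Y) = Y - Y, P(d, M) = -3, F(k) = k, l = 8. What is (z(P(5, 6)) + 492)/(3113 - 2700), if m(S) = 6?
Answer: 480/413 ≈ 1.1622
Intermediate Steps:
N(Y) = 0
z(s) = s**2 + 7*s (z(s) = s + ((s**2 + 6*s) + 0) = s + (s**2 + 6*s) = s**2 + 7*s)
(z(P(5, 6)) + 492)/(3113 - 2700) = (-3*(7 - 3) + 492)/(3113 - 2700) = (-3*4 + 492)/413 = (-12 + 492)*(1/413) = 480*(1/413) = 480/413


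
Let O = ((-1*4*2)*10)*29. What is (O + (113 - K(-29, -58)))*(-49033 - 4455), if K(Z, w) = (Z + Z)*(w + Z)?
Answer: 387948464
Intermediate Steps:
K(Z, w) = 2*Z*(Z + w) (K(Z, w) = (2*Z)*(Z + w) = 2*Z*(Z + w))
O = -2320 (O = (-4*2*10)*29 = -8*10*29 = -80*29 = -2320)
(O + (113 - K(-29, -58)))*(-49033 - 4455) = (-2320 + (113 - 2*(-29)*(-29 - 58)))*(-49033 - 4455) = (-2320 + (113 - 2*(-29)*(-87)))*(-53488) = (-2320 + (113 - 1*5046))*(-53488) = (-2320 + (113 - 5046))*(-53488) = (-2320 - 4933)*(-53488) = -7253*(-53488) = 387948464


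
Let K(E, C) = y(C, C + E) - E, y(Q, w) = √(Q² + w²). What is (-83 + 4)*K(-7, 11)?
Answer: -553 - 79*√137 ≈ -1477.7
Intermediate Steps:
K(E, C) = √(C² + (C + E)²) - E
(-83 + 4)*K(-7, 11) = (-83 + 4)*(√(11² + (11 - 7)²) - 1*(-7)) = -79*(√(121 + 4²) + 7) = -79*(√(121 + 16) + 7) = -79*(√137 + 7) = -79*(7 + √137) = -553 - 79*√137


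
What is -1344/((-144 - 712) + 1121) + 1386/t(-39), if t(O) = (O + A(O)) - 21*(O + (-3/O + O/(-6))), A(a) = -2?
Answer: -12810588/4408805 ≈ -2.9057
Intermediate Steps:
t(O) = -2 + 63/O - 33*O/2 (t(O) = (O - 2) - 21*(O + (-3/O + O/(-6))) = (-2 + O) - 21*(O + (-3/O + O*(-⅙))) = (-2 + O) - 21*(O + (-3/O - O/6)) = (-2 + O) - 21*(-3/O + 5*O/6) = (-2 + O) + (63/O - 35*O/2) = -2 + 63/O - 33*O/2)
-1344/((-144 - 712) + 1121) + 1386/t(-39) = -1344/((-144 - 712) + 1121) + 1386/(-2 + 63/(-39) - 33/2*(-39)) = -1344/(-856 + 1121) + 1386/(-2 + 63*(-1/39) + 1287/2) = -1344/265 + 1386/(-2 - 21/13 + 1287/2) = -1344*1/265 + 1386/(16637/26) = -1344/265 + 1386*(26/16637) = -1344/265 + 36036/16637 = -12810588/4408805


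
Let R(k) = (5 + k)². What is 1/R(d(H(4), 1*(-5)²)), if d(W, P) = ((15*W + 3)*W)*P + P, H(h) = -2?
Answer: 1/1904400 ≈ 5.2510e-7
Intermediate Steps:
d(W, P) = P + P*W*(3 + 15*W) (d(W, P) = ((3 + 15*W)*W)*P + P = (W*(3 + 15*W))*P + P = P*W*(3 + 15*W) + P = P + P*W*(3 + 15*W))
1/R(d(H(4), 1*(-5)²)) = 1/((5 + (1*(-5)²)*(1 + 3*(-2) + 15*(-2)²))²) = 1/((5 + (1*25)*(1 - 6 + 15*4))²) = 1/((5 + 25*(1 - 6 + 60))²) = 1/((5 + 25*55)²) = 1/((5 + 1375)²) = 1/(1380²) = 1/1904400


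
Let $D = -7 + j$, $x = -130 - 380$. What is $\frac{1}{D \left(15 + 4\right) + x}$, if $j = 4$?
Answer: $- \frac{1}{567} \approx -0.0017637$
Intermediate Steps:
$x = -510$ ($x = -130 - 380 = -510$)
$D = -3$ ($D = -7 + 4 = -3$)
$\frac{1}{D \left(15 + 4\right) + x} = \frac{1}{- 3 \left(15 + 4\right) - 510} = \frac{1}{\left(-3\right) 19 - 510} = \frac{1}{-57 - 510} = \frac{1}{-567} = - \frac{1}{567}$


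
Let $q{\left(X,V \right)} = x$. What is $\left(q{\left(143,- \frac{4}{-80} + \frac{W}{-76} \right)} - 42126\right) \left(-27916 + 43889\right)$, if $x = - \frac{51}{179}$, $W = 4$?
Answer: $- \frac{120446083665}{179} \approx -6.7288 \cdot 10^{8}$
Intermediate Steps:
$x = - \frac{51}{179}$ ($x = \left(-51\right) \frac{1}{179} = - \frac{51}{179} \approx -0.28492$)
$q{\left(X,V \right)} = - \frac{51}{179}$
$\left(q{\left(143,- \frac{4}{-80} + \frac{W}{-76} \right)} - 42126\right) \left(-27916 + 43889\right) = \left(- \frac{51}{179} - 42126\right) \left(-27916 + 43889\right) = \left(- \frac{7540605}{179}\right) 15973 = - \frac{120446083665}{179}$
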